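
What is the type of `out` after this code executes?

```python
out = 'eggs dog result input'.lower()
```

str.lower() returns str

str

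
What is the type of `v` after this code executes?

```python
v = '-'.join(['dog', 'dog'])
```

str.join() returns str

str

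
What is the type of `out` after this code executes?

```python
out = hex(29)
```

hex() returns str representation

str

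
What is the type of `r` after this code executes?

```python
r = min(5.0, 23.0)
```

min() of floats returns float

float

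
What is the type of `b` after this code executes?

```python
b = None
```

None has type NoneType

NoneType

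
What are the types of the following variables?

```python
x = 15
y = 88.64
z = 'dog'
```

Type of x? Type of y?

x is int; y is float

int, float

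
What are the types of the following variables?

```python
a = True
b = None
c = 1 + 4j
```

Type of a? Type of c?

a is bool; c is complex

bool, complex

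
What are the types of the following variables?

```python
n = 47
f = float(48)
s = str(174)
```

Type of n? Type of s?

n is int; s is str

int, str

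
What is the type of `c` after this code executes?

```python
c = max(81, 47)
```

max() of ints returns int

int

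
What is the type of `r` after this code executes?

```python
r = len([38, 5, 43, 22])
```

len() always returns int

int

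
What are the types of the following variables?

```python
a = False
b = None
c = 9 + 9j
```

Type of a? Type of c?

a is bool; c is complex

bool, complex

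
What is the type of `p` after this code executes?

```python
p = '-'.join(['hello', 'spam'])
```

str.join() returns str

str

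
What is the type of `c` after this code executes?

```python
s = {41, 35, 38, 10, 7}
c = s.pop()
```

Popping from a set of ints returns int

int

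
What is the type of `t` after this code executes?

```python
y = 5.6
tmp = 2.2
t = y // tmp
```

float // float returns float (floor division preserves float type)

float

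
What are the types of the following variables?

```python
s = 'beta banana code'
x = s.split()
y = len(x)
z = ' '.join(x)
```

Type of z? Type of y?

str.join() returns str; len() returns int

str, int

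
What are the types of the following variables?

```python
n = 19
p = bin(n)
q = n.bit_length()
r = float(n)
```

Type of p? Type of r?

bin() returns str; float() returns float

str, float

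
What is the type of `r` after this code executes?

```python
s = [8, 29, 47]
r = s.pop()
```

list.pop() returns the popped element (int here)

int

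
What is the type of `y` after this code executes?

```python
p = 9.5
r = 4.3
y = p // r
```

float // float returns float (floor division preserves float type)

float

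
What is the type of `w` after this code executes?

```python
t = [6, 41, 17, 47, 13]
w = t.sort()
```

list.sort() returns None (sorts in place)

NoneType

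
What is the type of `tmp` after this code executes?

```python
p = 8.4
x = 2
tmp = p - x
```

float - int returns float (8.4 - 2 = 6.4)

float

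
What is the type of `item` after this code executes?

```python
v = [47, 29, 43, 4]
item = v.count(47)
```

list.count() returns int

int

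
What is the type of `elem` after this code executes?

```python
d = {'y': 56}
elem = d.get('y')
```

dict.get() returns the value (int) when key is found

int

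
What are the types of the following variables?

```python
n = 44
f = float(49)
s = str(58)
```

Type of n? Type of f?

n is int; f is float

int, float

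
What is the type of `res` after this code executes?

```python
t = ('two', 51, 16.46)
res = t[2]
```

Index 2 of tuple is 16.46 which is float

float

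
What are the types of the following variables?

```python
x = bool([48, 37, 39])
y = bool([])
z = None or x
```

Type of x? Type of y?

bool() returns bool; bool() returns bool

bool, bool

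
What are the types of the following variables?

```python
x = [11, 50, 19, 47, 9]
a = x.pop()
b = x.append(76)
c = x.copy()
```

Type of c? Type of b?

list.copy() returns list; list.append() returns None

list, NoneType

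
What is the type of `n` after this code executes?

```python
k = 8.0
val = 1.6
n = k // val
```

float // float returns float (floor division preserves float type)

float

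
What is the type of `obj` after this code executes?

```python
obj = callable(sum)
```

callable() returns bool

bool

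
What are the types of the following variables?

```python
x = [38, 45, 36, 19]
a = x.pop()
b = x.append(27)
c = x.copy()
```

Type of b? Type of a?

list.append() returns None; list.pop() returns the element (int)

NoneType, int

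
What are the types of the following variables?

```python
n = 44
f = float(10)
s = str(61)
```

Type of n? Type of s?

n is int; s is str

int, str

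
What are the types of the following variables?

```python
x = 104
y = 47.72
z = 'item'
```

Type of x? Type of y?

x is int; y is float

int, float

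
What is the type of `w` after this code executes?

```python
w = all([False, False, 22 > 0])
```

all() returns bool

bool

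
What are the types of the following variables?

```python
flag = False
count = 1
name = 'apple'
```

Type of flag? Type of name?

flag is bool; name is str

bool, str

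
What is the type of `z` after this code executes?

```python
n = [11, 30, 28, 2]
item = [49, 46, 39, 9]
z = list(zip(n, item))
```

list(zip(...)) returns a list of tuples

list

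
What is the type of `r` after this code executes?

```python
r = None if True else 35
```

Ternary: condition is True, if branch (None) taken → NoneType

NoneType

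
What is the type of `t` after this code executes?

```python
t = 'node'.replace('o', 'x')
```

str.replace() returns str

str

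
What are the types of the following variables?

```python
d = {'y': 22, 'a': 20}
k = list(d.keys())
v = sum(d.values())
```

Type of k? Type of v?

list(...) returns list; sum of int values returns int

list, int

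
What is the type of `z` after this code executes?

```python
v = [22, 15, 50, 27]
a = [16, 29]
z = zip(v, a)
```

zip() returns a zip iterator object

zip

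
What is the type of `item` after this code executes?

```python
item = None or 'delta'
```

'or' with None returns the other value ('delta', str)

str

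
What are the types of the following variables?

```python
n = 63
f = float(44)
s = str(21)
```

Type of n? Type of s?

n is int; s is str

int, str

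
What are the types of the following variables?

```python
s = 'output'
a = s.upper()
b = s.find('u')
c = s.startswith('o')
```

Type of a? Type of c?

str.upper() returns str; str.startswith() returns bool

str, bool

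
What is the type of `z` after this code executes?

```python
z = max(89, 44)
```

max() of ints returns int

int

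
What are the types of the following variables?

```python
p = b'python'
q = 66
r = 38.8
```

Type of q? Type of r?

q is int; r is float

int, float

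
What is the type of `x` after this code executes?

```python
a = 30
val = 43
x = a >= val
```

Comparison operators return bool

bool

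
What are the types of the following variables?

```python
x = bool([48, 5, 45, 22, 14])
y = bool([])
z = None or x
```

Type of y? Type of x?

bool() returns bool; bool() returns bool

bool, bool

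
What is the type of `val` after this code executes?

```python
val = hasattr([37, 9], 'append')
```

hasattr() returns bool

bool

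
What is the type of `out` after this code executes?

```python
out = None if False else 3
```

Ternary: condition is False, else branch (3) taken → int

int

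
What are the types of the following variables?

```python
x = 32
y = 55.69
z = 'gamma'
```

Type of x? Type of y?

x is int; y is float

int, float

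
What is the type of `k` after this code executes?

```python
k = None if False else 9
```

Ternary: condition is False, else branch (9) taken → int

int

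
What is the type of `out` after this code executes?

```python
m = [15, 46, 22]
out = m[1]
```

Indexing a list of ints returns int (m[1] = 46)

int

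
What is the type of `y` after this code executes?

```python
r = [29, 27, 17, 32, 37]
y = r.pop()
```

list.pop() returns the popped element (int here)

int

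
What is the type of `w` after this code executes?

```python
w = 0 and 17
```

'and' returns the first falsy value (0, which is int)

int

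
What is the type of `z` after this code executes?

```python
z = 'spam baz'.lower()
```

str.lower() returns str

str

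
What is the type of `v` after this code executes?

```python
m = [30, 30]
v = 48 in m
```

'in' operator returns bool

bool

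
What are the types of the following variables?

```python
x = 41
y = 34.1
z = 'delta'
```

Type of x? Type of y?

x is int; y is float

int, float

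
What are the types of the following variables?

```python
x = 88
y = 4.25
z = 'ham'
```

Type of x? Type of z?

x is int; z is str

int, str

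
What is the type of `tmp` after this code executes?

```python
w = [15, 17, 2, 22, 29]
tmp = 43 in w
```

'in' operator returns bool

bool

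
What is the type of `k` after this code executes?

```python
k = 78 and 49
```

'and' returns the last value when all truthy (49, which is int)

int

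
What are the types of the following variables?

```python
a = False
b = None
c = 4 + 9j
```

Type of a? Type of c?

a is bool; c is complex

bool, complex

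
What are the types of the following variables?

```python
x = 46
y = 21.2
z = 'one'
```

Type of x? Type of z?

x is int; z is str

int, str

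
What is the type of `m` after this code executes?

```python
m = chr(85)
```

chr() returns str (single character)

str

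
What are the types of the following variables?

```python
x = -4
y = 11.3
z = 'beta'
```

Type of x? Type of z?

x is int; z is str

int, str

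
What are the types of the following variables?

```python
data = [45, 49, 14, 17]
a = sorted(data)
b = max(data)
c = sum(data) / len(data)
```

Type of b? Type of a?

max of ints returns int; sorted() returns list

int, list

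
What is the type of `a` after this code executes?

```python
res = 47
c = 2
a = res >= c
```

Comparison operators return bool

bool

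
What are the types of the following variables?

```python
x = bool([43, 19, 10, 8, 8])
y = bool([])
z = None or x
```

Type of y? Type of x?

bool() returns bool; bool() returns bool

bool, bool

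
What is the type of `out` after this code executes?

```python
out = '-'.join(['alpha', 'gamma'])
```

str.join() returns str

str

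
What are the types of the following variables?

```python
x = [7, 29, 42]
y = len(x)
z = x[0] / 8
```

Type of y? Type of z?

len() returns int; int / int returns float

int, float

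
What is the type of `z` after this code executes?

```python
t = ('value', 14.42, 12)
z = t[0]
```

Index 0 of tuple is 'value' which is str

str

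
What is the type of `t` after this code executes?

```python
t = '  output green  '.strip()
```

str.strip() returns str

str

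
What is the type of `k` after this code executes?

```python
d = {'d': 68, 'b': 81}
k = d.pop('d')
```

dict.pop() returns the value (int)

int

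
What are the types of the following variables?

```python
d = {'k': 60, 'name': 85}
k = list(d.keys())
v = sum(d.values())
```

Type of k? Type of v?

list(...) returns list; sum of int values returns int

list, int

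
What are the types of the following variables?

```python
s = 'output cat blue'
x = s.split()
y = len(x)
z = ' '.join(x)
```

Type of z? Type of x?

str.join() returns str; str.split() returns list

str, list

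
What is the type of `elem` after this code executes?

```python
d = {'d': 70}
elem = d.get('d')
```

dict.get() returns the value (int) when key is found

int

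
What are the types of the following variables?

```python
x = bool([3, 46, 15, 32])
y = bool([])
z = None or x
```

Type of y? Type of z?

bool() returns bool; None or <bool> returns the bool

bool, bool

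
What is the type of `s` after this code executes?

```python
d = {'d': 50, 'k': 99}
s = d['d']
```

Accessing dict[str, int] with key 'd' returns int value 50

int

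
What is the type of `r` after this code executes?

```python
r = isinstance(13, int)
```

isinstance() returns bool

bool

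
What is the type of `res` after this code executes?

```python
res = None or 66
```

'or' with None returns the other value (66, int)

int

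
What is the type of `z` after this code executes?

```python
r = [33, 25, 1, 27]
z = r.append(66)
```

list.append() returns None (mutates in place)

NoneType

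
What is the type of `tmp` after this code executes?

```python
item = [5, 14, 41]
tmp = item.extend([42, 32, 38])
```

list.extend() returns None

NoneType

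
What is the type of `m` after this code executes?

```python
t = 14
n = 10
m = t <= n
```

Comparison operators return bool

bool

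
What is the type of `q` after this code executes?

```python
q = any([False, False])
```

any() returns bool

bool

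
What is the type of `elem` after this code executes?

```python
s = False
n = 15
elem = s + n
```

bool + int returns int (False is 0, so 0 + 15 = 15)

int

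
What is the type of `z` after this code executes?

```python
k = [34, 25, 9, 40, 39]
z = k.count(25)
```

list.count() returns int

int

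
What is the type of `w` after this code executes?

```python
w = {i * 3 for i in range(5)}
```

A set comprehension {expr for x in iterable} produces a set

set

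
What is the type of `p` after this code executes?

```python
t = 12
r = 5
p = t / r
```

int / int always returns float in Python 3 (12 / 5 = 2.4)

float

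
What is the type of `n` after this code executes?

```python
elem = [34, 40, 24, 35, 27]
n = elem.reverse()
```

list.reverse() returns None

NoneType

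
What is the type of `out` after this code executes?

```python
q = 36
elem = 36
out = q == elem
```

Equality comparison returns bool

bool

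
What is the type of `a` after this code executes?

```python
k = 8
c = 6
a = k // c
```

int // int returns int (8 // 6 = 1)

int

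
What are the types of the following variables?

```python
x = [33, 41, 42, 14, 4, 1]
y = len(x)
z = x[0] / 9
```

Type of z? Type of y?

int / int returns float; len() returns int

float, int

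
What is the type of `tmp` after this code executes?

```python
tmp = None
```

None has type NoneType

NoneType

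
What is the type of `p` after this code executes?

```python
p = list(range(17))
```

list(range(...)) returns list

list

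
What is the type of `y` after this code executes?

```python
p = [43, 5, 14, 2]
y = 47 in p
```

'in' operator returns bool

bool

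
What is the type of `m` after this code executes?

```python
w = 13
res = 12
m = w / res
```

int / int always returns float in Python 3 (13 / 12 = 1.08333)

float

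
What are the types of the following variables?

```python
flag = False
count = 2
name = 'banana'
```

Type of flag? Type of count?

flag is bool; count is int

bool, int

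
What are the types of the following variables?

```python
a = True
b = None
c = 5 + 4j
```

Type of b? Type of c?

b is NoneType; c is complex

NoneType, complex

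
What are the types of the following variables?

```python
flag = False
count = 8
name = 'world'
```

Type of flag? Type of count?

flag is bool; count is int

bool, int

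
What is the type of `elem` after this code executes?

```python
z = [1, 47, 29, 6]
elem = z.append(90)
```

list.append() returns None (mutates in place)

NoneType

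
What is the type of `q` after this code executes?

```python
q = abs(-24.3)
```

abs() of float returns float

float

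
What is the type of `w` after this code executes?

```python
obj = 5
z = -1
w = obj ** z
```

int ** negative int returns float

float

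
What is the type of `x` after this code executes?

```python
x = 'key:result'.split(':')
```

str.split() returns list

list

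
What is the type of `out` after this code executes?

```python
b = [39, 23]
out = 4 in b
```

'in' operator returns bool

bool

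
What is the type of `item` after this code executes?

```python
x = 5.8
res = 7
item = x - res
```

float - int returns float (5.8 - 7 = -1.2)

float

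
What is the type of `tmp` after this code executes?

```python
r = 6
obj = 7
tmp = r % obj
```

int % int returns int (6 % 7 = 6)

int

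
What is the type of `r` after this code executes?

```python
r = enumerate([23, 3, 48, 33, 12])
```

enumerate() returns an enumerate iterator object

enumerate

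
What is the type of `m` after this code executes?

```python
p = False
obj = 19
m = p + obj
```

bool + int returns int (False is 0, so 0 + 19 = 19)

int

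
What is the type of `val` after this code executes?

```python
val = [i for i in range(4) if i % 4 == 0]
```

A list comprehension [...] produces a list

list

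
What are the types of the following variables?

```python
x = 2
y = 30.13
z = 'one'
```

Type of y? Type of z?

y is float; z is str

float, str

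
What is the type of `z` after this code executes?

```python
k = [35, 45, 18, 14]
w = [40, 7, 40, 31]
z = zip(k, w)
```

zip() returns a zip iterator object

zip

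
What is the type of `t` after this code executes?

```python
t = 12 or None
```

'or' returns first truthy value (12, int)

int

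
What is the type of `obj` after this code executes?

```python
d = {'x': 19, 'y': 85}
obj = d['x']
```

Accessing dict[str, int] with key 'x' returns int value 19

int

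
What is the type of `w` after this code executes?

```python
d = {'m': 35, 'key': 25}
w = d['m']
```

Accessing dict[str, int] with key 'm' returns int value 35

int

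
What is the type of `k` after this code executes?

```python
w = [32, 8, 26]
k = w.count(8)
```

list.count() returns int

int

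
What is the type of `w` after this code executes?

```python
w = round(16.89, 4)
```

round() with ndigits arg returns float

float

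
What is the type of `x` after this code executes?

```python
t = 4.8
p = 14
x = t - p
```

float - int returns float (4.8 - 14 = -9.2)

float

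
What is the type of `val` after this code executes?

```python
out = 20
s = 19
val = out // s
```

int // int returns int (20 // 19 = 1)

int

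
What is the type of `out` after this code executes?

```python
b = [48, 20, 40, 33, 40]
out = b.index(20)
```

list.index() returns int

int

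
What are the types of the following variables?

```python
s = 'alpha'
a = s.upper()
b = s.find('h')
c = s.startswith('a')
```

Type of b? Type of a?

str.find() returns int; str.upper() returns str

int, str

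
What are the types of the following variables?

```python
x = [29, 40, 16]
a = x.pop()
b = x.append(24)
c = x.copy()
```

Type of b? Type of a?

list.append() returns None; list.pop() returns the element (int)

NoneType, int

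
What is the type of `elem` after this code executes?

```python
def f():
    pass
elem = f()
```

A function with no return statement returns None

NoneType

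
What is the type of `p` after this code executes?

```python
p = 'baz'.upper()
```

str.upper() returns str

str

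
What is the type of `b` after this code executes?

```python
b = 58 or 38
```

'or' returns the first truthy value (58, which is int)

int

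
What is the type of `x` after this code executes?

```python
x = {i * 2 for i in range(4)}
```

A set comprehension {expr for x in iterable} produces a set

set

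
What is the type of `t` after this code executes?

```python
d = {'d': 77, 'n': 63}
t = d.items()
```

dict.items() returns a dict_items view

dict_items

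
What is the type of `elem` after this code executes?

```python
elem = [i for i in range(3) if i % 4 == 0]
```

A list comprehension [...] produces a list

list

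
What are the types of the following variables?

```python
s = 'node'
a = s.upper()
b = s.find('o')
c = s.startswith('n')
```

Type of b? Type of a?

str.find() returns int; str.upper() returns str

int, str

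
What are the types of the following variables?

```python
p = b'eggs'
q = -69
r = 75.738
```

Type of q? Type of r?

q is int; r is float

int, float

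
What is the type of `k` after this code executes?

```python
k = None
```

None has type NoneType

NoneType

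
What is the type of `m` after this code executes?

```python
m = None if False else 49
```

Ternary: condition is False, else branch (49) taken → int

int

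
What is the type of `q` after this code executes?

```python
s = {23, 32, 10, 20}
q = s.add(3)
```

set.add() returns None (mutates in place)

NoneType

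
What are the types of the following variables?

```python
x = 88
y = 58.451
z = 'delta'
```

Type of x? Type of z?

x is int; z is str

int, str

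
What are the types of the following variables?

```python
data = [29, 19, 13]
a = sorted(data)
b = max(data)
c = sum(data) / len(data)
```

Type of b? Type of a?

max of ints returns int; sorted() returns list

int, list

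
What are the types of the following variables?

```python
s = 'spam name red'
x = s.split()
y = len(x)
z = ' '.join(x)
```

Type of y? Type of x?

len() returns int; str.split() returns list

int, list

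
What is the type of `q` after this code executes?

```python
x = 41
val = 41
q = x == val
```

Equality comparison returns bool

bool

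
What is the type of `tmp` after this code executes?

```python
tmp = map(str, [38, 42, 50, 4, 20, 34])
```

map() returns a map iterator object

map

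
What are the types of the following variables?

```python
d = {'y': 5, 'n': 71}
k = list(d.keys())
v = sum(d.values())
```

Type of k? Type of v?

list(...) returns list; sum of int values returns int

list, int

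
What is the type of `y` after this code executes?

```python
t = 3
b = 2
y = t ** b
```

int ** positive int returns int (3 ** 2 = 9)

int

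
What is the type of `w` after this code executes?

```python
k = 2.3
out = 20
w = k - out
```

float - int returns float (2.3 - 20 = -17.7)

float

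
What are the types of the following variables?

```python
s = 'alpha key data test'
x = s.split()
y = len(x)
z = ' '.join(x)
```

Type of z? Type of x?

str.join() returns str; str.split() returns list

str, list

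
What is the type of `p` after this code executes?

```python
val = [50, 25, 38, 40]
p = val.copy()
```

list.copy() returns list

list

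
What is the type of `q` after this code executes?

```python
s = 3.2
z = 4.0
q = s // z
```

float // float returns float (floor division preserves float type)

float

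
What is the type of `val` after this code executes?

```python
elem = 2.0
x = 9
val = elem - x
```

float - int returns float (2.0 - 9 = -7.0)

float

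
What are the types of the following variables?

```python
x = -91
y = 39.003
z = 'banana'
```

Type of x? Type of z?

x is int; z is str

int, str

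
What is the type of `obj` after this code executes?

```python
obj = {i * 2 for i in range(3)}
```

A set comprehension {expr for x in iterable} produces a set

set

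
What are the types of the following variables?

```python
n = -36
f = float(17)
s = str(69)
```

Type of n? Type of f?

n is int; f is float

int, float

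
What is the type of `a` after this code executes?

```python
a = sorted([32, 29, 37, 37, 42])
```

sorted() always returns list

list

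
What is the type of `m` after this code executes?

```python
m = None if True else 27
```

Ternary: condition is True, if branch (None) taken → NoneType

NoneType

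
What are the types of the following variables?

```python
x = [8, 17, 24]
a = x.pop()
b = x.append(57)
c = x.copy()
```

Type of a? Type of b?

list.pop() returns the element (int); list.append() returns None

int, NoneType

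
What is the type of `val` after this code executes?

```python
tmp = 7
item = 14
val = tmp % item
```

int % int returns int (7 % 14 = 7)

int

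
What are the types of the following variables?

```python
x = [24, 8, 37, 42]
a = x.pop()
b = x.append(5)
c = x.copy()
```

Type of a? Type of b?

list.pop() returns the element (int); list.append() returns None

int, NoneType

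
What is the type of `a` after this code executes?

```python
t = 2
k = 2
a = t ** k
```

int ** positive int returns int (2 ** 2 = 4)

int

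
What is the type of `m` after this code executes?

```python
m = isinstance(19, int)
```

isinstance() returns bool

bool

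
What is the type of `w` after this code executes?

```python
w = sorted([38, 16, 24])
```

sorted() always returns list

list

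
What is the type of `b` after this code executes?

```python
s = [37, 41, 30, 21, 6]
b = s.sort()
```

list.sort() returns None (sorts in place)

NoneType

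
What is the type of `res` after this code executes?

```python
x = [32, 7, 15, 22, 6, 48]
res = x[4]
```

Indexing a list of ints returns int (x[4] = 6)

int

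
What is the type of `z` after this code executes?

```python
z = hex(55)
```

hex() returns str representation

str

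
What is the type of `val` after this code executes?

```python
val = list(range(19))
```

list(range(...)) returns list

list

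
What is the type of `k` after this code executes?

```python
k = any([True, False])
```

any() returns bool

bool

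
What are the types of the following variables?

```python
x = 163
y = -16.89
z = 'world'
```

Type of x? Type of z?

x is int; z is str

int, str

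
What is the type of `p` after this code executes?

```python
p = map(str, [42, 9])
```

map() returns a map iterator object

map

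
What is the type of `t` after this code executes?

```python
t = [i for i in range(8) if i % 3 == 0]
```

A list comprehension [...] produces a list

list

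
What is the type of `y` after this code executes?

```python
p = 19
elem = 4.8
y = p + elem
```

int + float returns float (19 + 4.8 = 23.8)

float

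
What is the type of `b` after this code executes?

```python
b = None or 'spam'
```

'or' with None returns the other value ('spam', str)

str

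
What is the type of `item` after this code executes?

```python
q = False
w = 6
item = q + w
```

bool + int returns int (False is 0, so 0 + 6 = 6)

int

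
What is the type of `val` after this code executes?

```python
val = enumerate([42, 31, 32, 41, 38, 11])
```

enumerate() returns an enumerate iterator object

enumerate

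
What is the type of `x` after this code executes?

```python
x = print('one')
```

print() returns None

NoneType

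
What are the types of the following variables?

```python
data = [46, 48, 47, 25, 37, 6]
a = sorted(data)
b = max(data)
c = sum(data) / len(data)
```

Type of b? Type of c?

max of ints returns int; int / int returns float

int, float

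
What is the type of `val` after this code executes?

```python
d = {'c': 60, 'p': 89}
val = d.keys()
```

.keys() returns a dict_keys view object

dict_keys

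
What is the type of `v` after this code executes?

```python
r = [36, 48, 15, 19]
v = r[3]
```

Indexing a list of ints returns int (r[3] = 19)

int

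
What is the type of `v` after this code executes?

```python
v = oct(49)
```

oct() returns str representation

str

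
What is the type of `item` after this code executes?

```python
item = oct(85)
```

oct() returns str representation

str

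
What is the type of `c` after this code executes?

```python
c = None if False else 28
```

Ternary: condition is False, else branch (28) taken → int

int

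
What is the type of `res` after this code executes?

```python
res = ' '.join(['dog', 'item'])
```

str.join() returns str

str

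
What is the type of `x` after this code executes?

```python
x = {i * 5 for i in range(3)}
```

A set comprehension {expr for x in iterable} produces a set

set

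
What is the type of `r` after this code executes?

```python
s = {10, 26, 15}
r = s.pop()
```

Popping from a set of ints returns int

int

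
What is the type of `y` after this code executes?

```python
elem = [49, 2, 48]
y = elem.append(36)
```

list.append() returns None (mutates in place)

NoneType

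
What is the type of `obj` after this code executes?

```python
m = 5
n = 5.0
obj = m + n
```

int + float returns float (5 + 5.0 = 10.0)

float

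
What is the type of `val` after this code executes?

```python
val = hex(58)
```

hex() returns str representation

str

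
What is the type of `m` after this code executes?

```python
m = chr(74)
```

chr() returns str (single character)

str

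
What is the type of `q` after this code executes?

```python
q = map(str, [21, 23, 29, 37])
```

map() returns a map iterator object

map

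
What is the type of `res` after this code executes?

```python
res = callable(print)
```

callable() returns bool

bool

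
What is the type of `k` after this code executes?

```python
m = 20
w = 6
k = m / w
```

int / int always returns float in Python 3 (20 / 6 = 3.33333)

float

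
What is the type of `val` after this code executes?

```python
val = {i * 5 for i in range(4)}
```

A set comprehension {expr for x in iterable} produces a set

set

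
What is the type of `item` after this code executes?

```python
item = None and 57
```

'and' returns first falsy value (None)

NoneType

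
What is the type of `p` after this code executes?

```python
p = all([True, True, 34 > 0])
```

all() returns bool

bool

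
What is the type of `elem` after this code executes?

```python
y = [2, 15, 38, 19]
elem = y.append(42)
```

list.append() returns None (mutates in place)

NoneType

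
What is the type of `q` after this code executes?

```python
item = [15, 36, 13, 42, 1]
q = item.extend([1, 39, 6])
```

list.extend() returns None

NoneType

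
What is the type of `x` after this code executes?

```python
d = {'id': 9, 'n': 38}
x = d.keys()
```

.keys() returns a dict_keys view object

dict_keys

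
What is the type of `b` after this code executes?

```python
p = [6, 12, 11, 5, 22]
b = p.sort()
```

list.sort() returns None (sorts in place)

NoneType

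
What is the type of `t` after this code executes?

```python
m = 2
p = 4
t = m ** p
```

int ** positive int returns int (2 ** 4 = 16)

int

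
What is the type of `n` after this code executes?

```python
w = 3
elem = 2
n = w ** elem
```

int ** positive int returns int (3 ** 2 = 9)

int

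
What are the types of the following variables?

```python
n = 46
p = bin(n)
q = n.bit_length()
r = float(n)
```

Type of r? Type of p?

float() returns float; bin() returns str

float, str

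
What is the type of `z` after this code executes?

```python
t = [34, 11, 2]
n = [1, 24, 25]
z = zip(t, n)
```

zip() returns a zip iterator object

zip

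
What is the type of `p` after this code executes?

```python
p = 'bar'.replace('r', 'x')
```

str.replace() returns str

str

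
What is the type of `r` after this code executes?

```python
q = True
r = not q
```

'not' always returns bool

bool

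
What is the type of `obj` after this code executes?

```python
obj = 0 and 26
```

'and' returns the first falsy value (0, which is int)

int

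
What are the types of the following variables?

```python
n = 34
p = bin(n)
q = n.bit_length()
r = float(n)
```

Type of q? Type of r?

int.bit_length() returns int; float() returns float

int, float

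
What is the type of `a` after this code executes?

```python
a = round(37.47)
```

round() with no ndigits arg returns int

int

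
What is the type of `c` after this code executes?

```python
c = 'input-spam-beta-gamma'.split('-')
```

str.split() returns list

list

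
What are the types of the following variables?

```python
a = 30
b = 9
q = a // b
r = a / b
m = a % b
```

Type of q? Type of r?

int // int returns int; int / int returns float

int, float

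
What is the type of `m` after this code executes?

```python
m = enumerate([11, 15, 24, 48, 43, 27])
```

enumerate() returns an enumerate iterator object

enumerate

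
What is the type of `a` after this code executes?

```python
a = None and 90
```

'and' returns first falsy value (None)

NoneType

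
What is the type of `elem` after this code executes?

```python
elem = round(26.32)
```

round() with no ndigits arg returns int

int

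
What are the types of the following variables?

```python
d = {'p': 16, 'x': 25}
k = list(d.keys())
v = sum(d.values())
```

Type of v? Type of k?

sum of int values returns int; list(...) returns list

int, list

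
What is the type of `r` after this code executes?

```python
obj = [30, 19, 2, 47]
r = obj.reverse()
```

list.reverse() returns None

NoneType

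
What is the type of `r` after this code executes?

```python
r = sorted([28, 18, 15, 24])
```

sorted() always returns list

list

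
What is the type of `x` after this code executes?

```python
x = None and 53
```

'and' returns first falsy value (None)

NoneType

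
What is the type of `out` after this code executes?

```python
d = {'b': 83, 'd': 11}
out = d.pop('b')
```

dict.pop() returns the value (int)

int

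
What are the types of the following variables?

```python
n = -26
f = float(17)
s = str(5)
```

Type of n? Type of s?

n is int; s is str

int, str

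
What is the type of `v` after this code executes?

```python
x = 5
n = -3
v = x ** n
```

int ** negative int returns float

float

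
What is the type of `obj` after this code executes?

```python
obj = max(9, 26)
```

max() of ints returns int

int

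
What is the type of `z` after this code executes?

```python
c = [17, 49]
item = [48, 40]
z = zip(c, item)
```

zip() returns a zip iterator object

zip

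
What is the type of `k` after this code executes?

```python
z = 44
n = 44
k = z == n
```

Equality comparison returns bool

bool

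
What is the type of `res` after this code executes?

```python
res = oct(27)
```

oct() returns str representation

str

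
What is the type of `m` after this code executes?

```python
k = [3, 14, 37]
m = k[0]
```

Indexing a list of ints returns int (k[0] = 3)

int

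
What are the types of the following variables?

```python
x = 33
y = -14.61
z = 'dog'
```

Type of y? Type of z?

y is float; z is str

float, str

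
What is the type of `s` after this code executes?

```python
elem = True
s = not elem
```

'not' always returns bool

bool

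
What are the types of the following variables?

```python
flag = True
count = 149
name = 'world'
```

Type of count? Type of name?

count is int; name is str

int, str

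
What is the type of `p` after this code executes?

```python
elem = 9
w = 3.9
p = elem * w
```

int * float returns float (9 * 3.9 = 35.1)

float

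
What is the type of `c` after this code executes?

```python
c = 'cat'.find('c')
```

str.find() returns int (index, or -1)

int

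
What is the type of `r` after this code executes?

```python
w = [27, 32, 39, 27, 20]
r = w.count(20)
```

list.count() returns int

int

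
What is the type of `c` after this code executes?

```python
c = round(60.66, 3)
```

round() with ndigits arg returns float

float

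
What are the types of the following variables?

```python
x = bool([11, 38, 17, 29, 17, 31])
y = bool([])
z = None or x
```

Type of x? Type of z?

bool() returns bool; None or <bool> returns the bool

bool, bool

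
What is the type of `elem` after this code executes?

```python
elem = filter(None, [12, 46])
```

filter() returns a filter iterator object

filter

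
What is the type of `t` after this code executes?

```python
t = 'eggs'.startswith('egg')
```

str.startswith() returns bool

bool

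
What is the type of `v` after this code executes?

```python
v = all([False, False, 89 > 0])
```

all() returns bool

bool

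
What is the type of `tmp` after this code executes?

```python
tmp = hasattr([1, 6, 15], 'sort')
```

hasattr() returns bool

bool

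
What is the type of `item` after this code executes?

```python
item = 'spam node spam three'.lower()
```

str.lower() returns str

str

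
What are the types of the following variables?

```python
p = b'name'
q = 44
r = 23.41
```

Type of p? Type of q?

p is bytes; q is int

bytes, int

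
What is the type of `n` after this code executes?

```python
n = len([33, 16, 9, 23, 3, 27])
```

len() always returns int

int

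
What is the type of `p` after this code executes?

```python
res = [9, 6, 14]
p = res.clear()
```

list.clear() returns None

NoneType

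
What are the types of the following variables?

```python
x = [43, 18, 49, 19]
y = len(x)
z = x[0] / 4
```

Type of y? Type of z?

len() returns int; int / int returns float

int, float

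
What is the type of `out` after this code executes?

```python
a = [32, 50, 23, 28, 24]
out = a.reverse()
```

list.reverse() returns None

NoneType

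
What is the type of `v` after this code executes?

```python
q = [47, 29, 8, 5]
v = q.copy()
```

list.copy() returns list

list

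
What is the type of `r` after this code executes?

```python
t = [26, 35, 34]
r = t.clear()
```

list.clear() returns None

NoneType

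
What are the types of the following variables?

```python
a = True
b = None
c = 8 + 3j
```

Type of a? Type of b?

a is bool; b is NoneType

bool, NoneType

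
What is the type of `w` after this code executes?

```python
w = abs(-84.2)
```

abs() of float returns float

float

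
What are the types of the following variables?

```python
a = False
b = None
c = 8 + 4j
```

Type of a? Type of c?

a is bool; c is complex

bool, complex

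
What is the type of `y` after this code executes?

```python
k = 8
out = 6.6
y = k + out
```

int + float returns float (8 + 6.6 = 14.6)

float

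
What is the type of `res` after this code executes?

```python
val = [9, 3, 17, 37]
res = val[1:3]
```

Slicing a list always returns a list

list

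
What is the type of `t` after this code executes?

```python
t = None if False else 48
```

Ternary: condition is False, else branch (48) taken → int

int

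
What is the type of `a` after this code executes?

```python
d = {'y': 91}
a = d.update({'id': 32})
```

dict.update() returns None

NoneType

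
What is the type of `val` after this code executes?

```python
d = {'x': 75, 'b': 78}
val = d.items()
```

dict.items() returns a dict_items view

dict_items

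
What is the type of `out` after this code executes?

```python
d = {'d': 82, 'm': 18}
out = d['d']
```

Accessing dict[str, int] with key 'd' returns int value 82

int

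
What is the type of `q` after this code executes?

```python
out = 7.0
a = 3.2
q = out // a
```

float // float returns float (floor division preserves float type)

float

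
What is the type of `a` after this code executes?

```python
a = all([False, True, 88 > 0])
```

all() returns bool

bool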